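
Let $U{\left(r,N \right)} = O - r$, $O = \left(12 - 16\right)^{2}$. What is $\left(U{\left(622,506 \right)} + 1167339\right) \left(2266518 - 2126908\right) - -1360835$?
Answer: $162888954965$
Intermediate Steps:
$O = 16$ ($O = \left(-4\right)^{2} = 16$)
$U{\left(r,N \right)} = 16 - r$
$\left(U{\left(622,506 \right)} + 1167339\right) \left(2266518 - 2126908\right) - -1360835 = \left(\left(16 - 622\right) + 1167339\right) \left(2266518 - 2126908\right) - -1360835 = \left(\left(16 - 622\right) + 1167339\right) 139610 + 1360835 = \left(-606 + 1167339\right) 139610 + 1360835 = 1166733 \cdot 139610 + 1360835 = 162887594130 + 1360835 = 162888954965$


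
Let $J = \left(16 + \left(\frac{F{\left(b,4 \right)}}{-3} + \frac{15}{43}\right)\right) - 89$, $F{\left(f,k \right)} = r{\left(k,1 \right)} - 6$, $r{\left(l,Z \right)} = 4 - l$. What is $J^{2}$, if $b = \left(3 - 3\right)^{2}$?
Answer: $\frac{9229444}{1849} \approx 4991.6$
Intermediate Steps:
$b = 0$ ($b = 0^{2} = 0$)
$F{\left(f,k \right)} = -2 - k$ ($F{\left(f,k \right)} = \left(4 - k\right) - 6 = -2 - k$)
$J = - \frac{3038}{43}$ ($J = \left(16 + \left(\frac{-2 - 4}{-3} + \frac{15}{43}\right)\right) - 89 = \left(16 + \left(\left(-2 - 4\right) \left(- \frac{1}{3}\right) + 15 \cdot \frac{1}{43}\right)\right) - 89 = \left(16 + \left(\left(-6\right) \left(- \frac{1}{3}\right) + \frac{15}{43}\right)\right) - 89 = \left(16 + \left(2 + \frac{15}{43}\right)\right) - 89 = \left(16 + \frac{101}{43}\right) - 89 = \frac{789}{43} - 89 = - \frac{3038}{43} \approx -70.651$)
$J^{2} = \left(- \frac{3038}{43}\right)^{2} = \frac{9229444}{1849}$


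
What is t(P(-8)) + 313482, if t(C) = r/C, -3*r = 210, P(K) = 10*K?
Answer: 2507863/8 ≈ 3.1348e+5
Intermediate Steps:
r = -70 (r = -⅓*210 = -70)
t(C) = -70/C
t(P(-8)) + 313482 = -70/(10*(-8)) + 313482 = -70/(-80) + 313482 = -70*(-1/80) + 313482 = 7/8 + 313482 = 2507863/8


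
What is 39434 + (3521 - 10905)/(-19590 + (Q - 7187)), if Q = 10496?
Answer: 642032338/16281 ≈ 39434.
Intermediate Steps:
39434 + (3521 - 10905)/(-19590 + (Q - 7187)) = 39434 + (3521 - 10905)/(-19590 + (10496 - 7187)) = 39434 - 7384/(-19590 + 3309) = 39434 - 7384/(-16281) = 39434 - 7384*(-1/16281) = 39434 + 7384/16281 = 642032338/16281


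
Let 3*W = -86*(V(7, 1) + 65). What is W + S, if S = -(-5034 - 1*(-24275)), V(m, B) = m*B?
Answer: -21305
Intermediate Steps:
V(m, B) = B*m
S = -19241 (S = -(-5034 + 24275) = -1*19241 = -19241)
W = -2064 (W = (-86*(1*7 + 65))/3 = (-86*(7 + 65))/3 = (-86*72)/3 = (⅓)*(-6192) = -2064)
W + S = -2064 - 19241 = -21305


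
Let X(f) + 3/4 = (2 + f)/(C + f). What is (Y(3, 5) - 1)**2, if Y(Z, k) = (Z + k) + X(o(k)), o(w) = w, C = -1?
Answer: 64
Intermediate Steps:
X(f) = -3/4 + (2 + f)/(-1 + f)
Y(Z, k) = Z + k + (11 + k)/(4*(-1 + k)) (Y(Z, k) = (Z + k) + (11 + k)/(4*(-1 + k)) = Z + k + (11 + k)/(4*(-1 + k)))
(Y(3, 5) - 1)**2 = ((11 + 5 + 4*(-1 + 5)*(3 + 5))/(4*(-1 + 5)) - 1)**2 = ((1/4)*(11 + 5 + 4*4*8)/4 - 1)**2 = ((1/4)*(1/4)*(11 + 5 + 128) - 1)**2 = ((1/4)*(1/4)*144 - 1)**2 = (9 - 1)**2 = 8**2 = 64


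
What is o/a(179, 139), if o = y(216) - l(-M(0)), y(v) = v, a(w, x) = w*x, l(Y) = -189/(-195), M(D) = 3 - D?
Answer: 13977/1617265 ≈ 0.0086424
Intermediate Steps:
l(Y) = 63/65 (l(Y) = -189*(-1/195) = 63/65)
o = 13977/65 (o = 216 - 1*63/65 = 216 - 63/65 = 13977/65 ≈ 215.03)
o/a(179, 139) = 13977/(65*((179*139))) = (13977/65)/24881 = (13977/65)*(1/24881) = 13977/1617265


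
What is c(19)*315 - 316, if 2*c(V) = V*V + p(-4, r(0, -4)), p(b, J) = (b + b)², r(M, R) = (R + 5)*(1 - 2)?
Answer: 133243/2 ≈ 66622.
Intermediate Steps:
r(M, R) = -5 - R (r(M, R) = (5 + R)*(-1) = -5 - R)
p(b, J) = 4*b² (p(b, J) = (2*b)² = 4*b²)
c(V) = 32 + V²/2 (c(V) = (V*V + 4*(-4)²)/2 = (V² + 4*16)/2 = (V² + 64)/2 = (64 + V²)/2 = 32 + V²/2)
c(19)*315 - 316 = (32 + (½)*19²)*315 - 316 = (32 + (½)*361)*315 - 316 = (32 + 361/2)*315 - 316 = (425/2)*315 - 316 = 133875/2 - 316 = 133243/2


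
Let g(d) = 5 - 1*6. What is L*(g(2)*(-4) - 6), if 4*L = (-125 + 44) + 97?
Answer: -8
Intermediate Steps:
g(d) = -1 (g(d) = 5 - 6 = -1)
L = 4 (L = ((-125 + 44) + 97)/4 = (-81 + 97)/4 = (¼)*16 = 4)
L*(g(2)*(-4) - 6) = 4*(-1*(-4) - 6) = 4*(4 - 6) = 4*(-2) = -8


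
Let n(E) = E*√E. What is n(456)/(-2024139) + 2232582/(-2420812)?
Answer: -1116291/1210406 - 304*√114/674713 ≈ -0.92706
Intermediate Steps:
n(E) = E^(3/2)
n(456)/(-2024139) + 2232582/(-2420812) = 456^(3/2)/(-2024139) + 2232582/(-2420812) = (912*√114)*(-1/2024139) + 2232582*(-1/2420812) = -304*√114/674713 - 1116291/1210406 = -1116291/1210406 - 304*√114/674713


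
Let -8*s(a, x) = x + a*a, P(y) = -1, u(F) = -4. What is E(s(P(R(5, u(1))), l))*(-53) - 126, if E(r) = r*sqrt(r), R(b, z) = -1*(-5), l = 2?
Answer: -126 + 159*I*sqrt(6)/32 ≈ -126.0 + 12.171*I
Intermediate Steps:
R(b, z) = 5
s(a, x) = -x/8 - a**2/8 (s(a, x) = -(x + a*a)/8 = -(x + a**2)/8 = -x/8 - a**2/8)
E(r) = r**(3/2)
E(s(P(R(5, u(1))), l))*(-53) - 126 = (-1/8*2 - 1/8*(-1)**2)**(3/2)*(-53) - 126 = (-1/4 - 1/8*1)**(3/2)*(-53) - 126 = (-1/4 - 1/8)**(3/2)*(-53) - 126 = (-3/8)**(3/2)*(-53) - 126 = -3*I*sqrt(6)/32*(-53) - 126 = 159*I*sqrt(6)/32 - 126 = -126 + 159*I*sqrt(6)/32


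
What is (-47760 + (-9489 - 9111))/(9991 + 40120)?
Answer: -66360/50111 ≈ -1.3243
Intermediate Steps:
(-47760 + (-9489 - 9111))/(9991 + 40120) = (-47760 - 18600)/50111 = -66360*1/50111 = -66360/50111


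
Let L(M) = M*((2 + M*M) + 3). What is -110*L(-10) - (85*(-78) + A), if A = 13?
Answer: 122117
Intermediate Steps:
L(M) = M*(5 + M²) (L(M) = M*((2 + M²) + 3) = M*(5 + M²))
-110*L(-10) - (85*(-78) + A) = -(-1100)*(5 + (-10)²) - (85*(-78) + 13) = -(-1100)*(5 + 100) - (-6630 + 13) = -(-1100)*105 - 1*(-6617) = -110*(-1050) + 6617 = 115500 + 6617 = 122117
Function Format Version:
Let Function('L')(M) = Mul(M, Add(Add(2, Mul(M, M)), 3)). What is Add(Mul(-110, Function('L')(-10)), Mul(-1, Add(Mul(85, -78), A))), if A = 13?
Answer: 122117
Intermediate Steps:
Function('L')(M) = Mul(M, Add(5, Pow(M, 2))) (Function('L')(M) = Mul(M, Add(Add(2, Pow(M, 2)), 3)) = Mul(M, Add(5, Pow(M, 2))))
Add(Mul(-110, Function('L')(-10)), Mul(-1, Add(Mul(85, -78), A))) = Add(Mul(-110, Mul(-10, Add(5, Pow(-10, 2)))), Mul(-1, Add(Mul(85, -78), 13))) = Add(Mul(-110, Mul(-10, Add(5, 100))), Mul(-1, Add(-6630, 13))) = Add(Mul(-110, Mul(-10, 105)), Mul(-1, -6617)) = Add(Mul(-110, -1050), 6617) = Add(115500, 6617) = 122117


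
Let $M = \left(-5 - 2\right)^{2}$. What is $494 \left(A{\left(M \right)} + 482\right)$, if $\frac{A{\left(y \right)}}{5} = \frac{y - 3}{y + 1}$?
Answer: $\frac{1201902}{5} \approx 2.4038 \cdot 10^{5}$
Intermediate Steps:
$M = 49$ ($M = \left(-7\right)^{2} = 49$)
$A{\left(y \right)} = \frac{5 \left(-3 + y\right)}{1 + y}$ ($A{\left(y \right)} = 5 \frac{y - 3}{y + 1} = 5 \frac{-3 + y}{1 + y} = \frac{5 \left(-3 + y\right)}{1 + y}$)
$494 \left(A{\left(M \right)} + 482\right) = 494 \left(\frac{5 \left(-3 + 49\right)}{1 + 49} + 482\right) = 494 \left(5 \cdot \frac{1}{50} \cdot 46 + 482\right) = 494 \left(\frac{23}{5} + 482\right) = 494 \cdot \frac{2433}{5} = \frac{1201902}{5}$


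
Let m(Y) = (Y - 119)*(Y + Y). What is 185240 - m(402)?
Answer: -42292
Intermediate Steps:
m(Y) = 2*Y*(-119 + Y) (m(Y) = (-119 + Y)*(2*Y) = 2*Y*(-119 + Y))
185240 - m(402) = 185240 - 2*402*(-119 + 402) = 185240 - 2*402*283 = 185240 - 1*227532 = 185240 - 227532 = -42292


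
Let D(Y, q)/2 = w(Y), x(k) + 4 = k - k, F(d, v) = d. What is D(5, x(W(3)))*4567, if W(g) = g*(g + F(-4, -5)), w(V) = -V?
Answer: -45670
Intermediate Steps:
W(g) = g*(-4 + g) (W(g) = g*(g - 4) = g*(-4 + g))
x(k) = -4 (x(k) = -4 + (k - k) = -4 + 0 = -4)
D(Y, q) = -2*Y (D(Y, q) = 2*(-Y) = -2*Y)
D(5, x(W(3)))*4567 = -2*5*4567 = -10*4567 = -45670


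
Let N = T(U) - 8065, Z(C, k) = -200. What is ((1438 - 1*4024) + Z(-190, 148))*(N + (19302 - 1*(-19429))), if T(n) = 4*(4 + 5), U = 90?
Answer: -85535772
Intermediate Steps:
T(n) = 36 (T(n) = 4*9 = 36)
N = -8029 (N = 36 - 8065 = -8029)
((1438 - 1*4024) + Z(-190, 148))*(N + (19302 - 1*(-19429))) = ((1438 - 1*4024) - 200)*(-8029 + (19302 - 1*(-19429))) = ((1438 - 4024) - 200)*(-8029 + (19302 + 19429)) = (-2586 - 200)*(-8029 + 38731) = -2786*30702 = -85535772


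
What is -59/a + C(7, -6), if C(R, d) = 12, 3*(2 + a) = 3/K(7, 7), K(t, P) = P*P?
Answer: 4055/97 ≈ 41.804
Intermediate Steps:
K(t, P) = P²
a = -97/49 (a = -2 + (3/(7²))/3 = -2 + (3/49)/3 = -2 + (3*(1/49))/3 = -2 + (⅓)*(3/49) = -2 + 1/49 = -97/49 ≈ -1.9796)
-59/a + C(7, -6) = -59/(-97/49) + 12 = -59*(-49/97) + 12 = 2891/97 + 12 = 4055/97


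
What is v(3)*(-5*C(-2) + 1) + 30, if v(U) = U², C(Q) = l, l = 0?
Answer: 39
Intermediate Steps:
C(Q) = 0
v(3)*(-5*C(-2) + 1) + 30 = 3²*(-5*0 + 1) + 30 = 9*(0 + 1) + 30 = 9*1 + 30 = 9 + 30 = 39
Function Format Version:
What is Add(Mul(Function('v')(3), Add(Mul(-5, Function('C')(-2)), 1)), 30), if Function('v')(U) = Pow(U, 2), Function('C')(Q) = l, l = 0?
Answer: 39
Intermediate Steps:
Function('C')(Q) = 0
Add(Mul(Function('v')(3), Add(Mul(-5, Function('C')(-2)), 1)), 30) = Add(Mul(Pow(3, 2), Add(Mul(-5, 0), 1)), 30) = Add(Mul(9, Add(0, 1)), 30) = Add(Mul(9, 1), 30) = Add(9, 30) = 39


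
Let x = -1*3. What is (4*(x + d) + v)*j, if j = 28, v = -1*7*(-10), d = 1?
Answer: 1736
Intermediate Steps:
x = -3
v = 70 (v = -7*(-10) = 70)
(4*(x + d) + v)*j = (4*(-3 + 1) + 70)*28 = (4*(-2) + 70)*28 = (-8 + 70)*28 = 62*28 = 1736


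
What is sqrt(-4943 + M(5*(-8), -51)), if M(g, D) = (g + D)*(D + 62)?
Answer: 2*I*sqrt(1486) ≈ 77.097*I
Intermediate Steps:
M(g, D) = (62 + D)*(D + g) (M(g, D) = (D + g)*(62 + D) = (62 + D)*(D + g))
sqrt(-4943 + M(5*(-8), -51)) = sqrt(-4943 + ((-51)**2 + 62*(-51) + 62*(5*(-8)) - 255*(-8))) = sqrt(-4943 + (2601 - 3162 + 62*(-40) - 51*(-40))) = sqrt(-4943 + (2601 - 3162 - 2480 + 2040)) = sqrt(-4943 - 1001) = sqrt(-5944) = 2*I*sqrt(1486)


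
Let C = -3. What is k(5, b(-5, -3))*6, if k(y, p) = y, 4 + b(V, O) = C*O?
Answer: 30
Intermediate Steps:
b(V, O) = -4 - 3*O
k(5, b(-5, -3))*6 = 5*6 = 30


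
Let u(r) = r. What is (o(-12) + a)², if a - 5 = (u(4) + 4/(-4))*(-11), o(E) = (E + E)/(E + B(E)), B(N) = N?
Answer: 729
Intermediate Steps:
o(E) = 1 (o(E) = (E + E)/(E + E) = (2*E)/((2*E)) = (2*E)*(1/(2*E)) = 1)
a = -28 (a = 5 + (4 + 4/(-4))*(-11) = 5 + (4 + 4*(-¼))*(-11) = 5 + (4 - 1)*(-11) = 5 + 3*(-11) = 5 - 33 = -28)
(o(-12) + a)² = (1 - 28)² = (-27)² = 729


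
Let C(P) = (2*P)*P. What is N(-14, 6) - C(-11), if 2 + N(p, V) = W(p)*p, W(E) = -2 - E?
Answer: -412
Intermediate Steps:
N(p, V) = -2 + p*(-2 - p) (N(p, V) = -2 + (-2 - p)*p = -2 + p*(-2 - p))
C(P) = 2*P²
N(-14, 6) - C(-11) = (-2 - 1*(-14)*(2 - 14)) - 2*(-11)² = (-2 - 1*(-14)*(-12)) - 2*121 = (-2 - 168) - 1*242 = -170 - 242 = -412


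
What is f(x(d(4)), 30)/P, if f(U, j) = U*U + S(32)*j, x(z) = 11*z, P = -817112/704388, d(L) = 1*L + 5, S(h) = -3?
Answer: -1710077967/204278 ≈ -8371.3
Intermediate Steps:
d(L) = 5 + L (d(L) = L + 5 = 5 + L)
P = -204278/176097 (P = -817112*1/704388 = -204278/176097 ≈ -1.1600)
f(U, j) = U**2 - 3*j (f(U, j) = U*U - 3*j = U**2 - 3*j)
f(x(d(4)), 30)/P = ((11*(5 + 4))**2 - 3*30)/(-204278/176097) = ((11*9)**2 - 90)*(-176097/204278) = (99**2 - 90)*(-176097/204278) = (9801 - 90)*(-176097/204278) = 9711*(-176097/204278) = -1710077967/204278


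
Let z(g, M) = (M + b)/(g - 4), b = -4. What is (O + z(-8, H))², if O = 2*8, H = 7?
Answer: 3969/16 ≈ 248.06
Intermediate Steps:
z(g, M) = (-4 + M)/(-4 + g) (z(g, M) = (M - 4)/(g - 4) = (-4 + M)/(-4 + g))
O = 16
(O + z(-8, H))² = (16 + (-4 + 7)/(-4 - 8))² = (16 + 3/(-12))² = (16 - 1/12*3)² = (16 - ¼)² = (63/4)² = 3969/16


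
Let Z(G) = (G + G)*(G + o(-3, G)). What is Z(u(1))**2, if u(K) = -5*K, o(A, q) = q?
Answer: 10000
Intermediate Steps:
Z(G) = 4*G**2 (Z(G) = (G + G)*(G + G) = (2*G)*(2*G) = 4*G**2)
Z(u(1))**2 = (4*(-5*1)**2)**2 = (4*(-5)**2)**2 = (4*25)**2 = 100**2 = 10000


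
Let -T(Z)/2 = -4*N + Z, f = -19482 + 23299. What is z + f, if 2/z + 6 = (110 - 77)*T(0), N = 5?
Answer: 2507770/657 ≈ 3817.0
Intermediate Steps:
f = 3817
T(Z) = 40 - 2*Z (T(Z) = -2*(-4*5 + Z) = -2*(-20 + Z) = 40 - 2*Z)
z = 1/657 (z = 2/(-6 + (110 - 77)*(40 - 2*0)) = 2/(-6 + 33*(40 + 0)) = 2/(-6 + 33*40) = 2/(-6 + 1320) = 2/1314 = 2*(1/1314) = 1/657 ≈ 0.0015221)
z + f = 1/657 + 3817 = 2507770/657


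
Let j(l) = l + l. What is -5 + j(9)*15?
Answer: 265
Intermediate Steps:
j(l) = 2*l
-5 + j(9)*15 = -5 + (2*9)*15 = -5 + 18*15 = -5 + 270 = 265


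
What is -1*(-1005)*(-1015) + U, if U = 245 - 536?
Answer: -1020366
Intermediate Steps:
U = -291
-1*(-1005)*(-1015) + U = -1*(-1005)*(-1015) - 291 = 1005*(-1015) - 291 = -1020075 - 291 = -1020366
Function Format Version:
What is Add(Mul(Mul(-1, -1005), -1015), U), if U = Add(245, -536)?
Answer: -1020366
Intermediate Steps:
U = -291
Add(Mul(Mul(-1, -1005), -1015), U) = Add(Mul(Mul(-1, -1005), -1015), -291) = Add(Mul(1005, -1015), -291) = Add(-1020075, -291) = -1020366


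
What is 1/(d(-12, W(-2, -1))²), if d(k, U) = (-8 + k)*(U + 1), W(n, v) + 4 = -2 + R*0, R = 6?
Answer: 1/10000 ≈ 0.00010000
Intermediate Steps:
W(n, v) = -6 (W(n, v) = -4 + (-2 + 6*0) = -4 + (-2 + 0) = -4 - 2 = -6)
d(k, U) = (1 + U)*(-8 + k) (d(k, U) = (-8 + k)*(1 + U) = (1 + U)*(-8 + k))
1/(d(-12, W(-2, -1))²) = 1/((-8 - 12 - 8*(-6) - 6*(-12))²) = 1/((-8 - 12 + 48 + 72)²) = 1/(100²) = 1/10000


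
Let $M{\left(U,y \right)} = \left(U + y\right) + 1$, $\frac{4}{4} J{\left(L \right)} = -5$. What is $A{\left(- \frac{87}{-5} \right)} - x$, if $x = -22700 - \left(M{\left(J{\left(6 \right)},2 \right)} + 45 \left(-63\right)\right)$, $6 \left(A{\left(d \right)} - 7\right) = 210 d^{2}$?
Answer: $\frac{152333}{5} \approx 30467.0$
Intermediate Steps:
$J{\left(L \right)} = -5$
$M{\left(U,y \right)} = 1 + U + y$
$A{\left(d \right)} = 7 + 35 d^{2}$ ($A{\left(d \right)} = 7 + \frac{210 d^{2}}{6} = 7 + 35 d^{2}$)
$x = -19863$ ($x = -22700 - \left(\left(1 - 5 + 2\right) + 45 \left(-63\right)\right) = -22700 - \left(-2 - 2835\right) = -22700 - -2837 = -22700 + 2837 = -19863$)
$A{\left(- \frac{87}{-5} \right)} - x = \left(7 + 35 \left(- \frac{87}{-5}\right)^{2}\right) - -19863 = \left(7 + 35 \left(\left(-87\right) \left(- \frac{1}{5}\right)\right)^{2}\right) + 19863 = \left(7 + 35 \left(\frac{87}{5}\right)^{2}\right) + 19863 = \left(7 + 35 \cdot \frac{7569}{25}\right) + 19863 = \left(7 + \frac{52983}{5}\right) + 19863 = \frac{53018}{5} + 19863 = \frac{152333}{5}$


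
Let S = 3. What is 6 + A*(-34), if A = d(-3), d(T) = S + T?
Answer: 6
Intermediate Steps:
d(T) = 3 + T
A = 0 (A = 3 - 3 = 0)
6 + A*(-34) = 6 + 0*(-34) = 6 + 0 = 6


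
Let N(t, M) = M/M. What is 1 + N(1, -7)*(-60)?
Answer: -59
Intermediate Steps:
N(t, M) = 1
1 + N(1, -7)*(-60) = 1 + 1*(-60) = 1 - 60 = -59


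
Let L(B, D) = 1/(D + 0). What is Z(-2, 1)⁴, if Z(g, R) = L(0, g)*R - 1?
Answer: 81/16 ≈ 5.0625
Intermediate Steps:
L(B, D) = 1/D
Z(g, R) = -1 + R/g (Z(g, R) = R/g - 1 = -1 + R/g)
Z(-2, 1)⁴ = ((1 - 1*(-2))/(-2))⁴ = (-(1 + 2)/2)⁴ = (-½*3)⁴ = (-3/2)⁴ = 81/16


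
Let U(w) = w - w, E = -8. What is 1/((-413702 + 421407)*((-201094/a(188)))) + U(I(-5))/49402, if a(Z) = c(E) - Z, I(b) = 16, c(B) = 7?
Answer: 181/1549429270 ≈ 1.1682e-7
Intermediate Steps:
a(Z) = 7 - Z
U(w) = 0
1/((-413702 + 421407)*((-201094/a(188)))) + U(I(-5))/49402 = 1/((-413702 + 421407)*((-201094/(7 - 1*188)))) + 0/49402 = 1/(7705*((-201094/(7 - 188)))) + 0*(1/49402) = 1/(7705*((-201094/(-181)))) + 0 = 1/(7705*((-201094*(-1/181)))) + 0 = 1/(7705*(201094/181)) + 0 = (1/7705)*(181/201094) + 0 = 181/1549429270 + 0 = 181/1549429270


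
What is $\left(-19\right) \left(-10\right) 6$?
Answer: $1140$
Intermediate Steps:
$\left(-19\right) \left(-10\right) 6 = 190 \cdot 6 = 1140$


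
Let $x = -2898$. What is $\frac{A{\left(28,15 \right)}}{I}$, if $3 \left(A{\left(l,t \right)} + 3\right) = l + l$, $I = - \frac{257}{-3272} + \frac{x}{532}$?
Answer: $- \frac{2921896}{1001307} \approx -2.9181$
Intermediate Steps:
$I = - \frac{333769}{62168}$ ($I = - \frac{257}{-3272} - \frac{2898}{532} = \left(-257\right) \left(- \frac{1}{3272}\right) - \frac{207}{38} = \frac{257}{3272} - \frac{207}{38} = - \frac{333769}{62168} \approx -5.3688$)
$A{\left(l,t \right)} = -3 + \frac{2 l}{3}$ ($A{\left(l,t \right)} = -3 + \frac{l + l}{3} = -3 + \frac{2 l}{3}$)
$\frac{A{\left(28,15 \right)}}{I} = \frac{-3 + \frac{2}{3} \cdot 28}{- \frac{333769}{62168}} = \left(-3 + \frac{56}{3}\right) \left(- \frac{62168}{333769}\right) = \frac{47}{3} \left(- \frac{62168}{333769}\right) = - \frac{2921896}{1001307}$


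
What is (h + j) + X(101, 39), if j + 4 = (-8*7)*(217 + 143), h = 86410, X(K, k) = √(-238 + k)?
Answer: 66246 + I*√199 ≈ 66246.0 + 14.107*I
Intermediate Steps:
j = -20164 (j = -4 + (-8*7)*(217 + 143) = -4 - 56*360 = -4 - 20160 = -20164)
(h + j) + X(101, 39) = (86410 - 20164) + √(-238 + 39) = 66246 + √(-199) = 66246 + I*√199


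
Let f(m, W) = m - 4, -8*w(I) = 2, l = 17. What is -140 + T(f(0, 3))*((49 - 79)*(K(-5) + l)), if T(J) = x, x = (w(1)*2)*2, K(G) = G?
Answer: 220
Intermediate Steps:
w(I) = -1/4 (w(I) = -1/8*2 = -1/4)
x = -1 (x = -1/4*2*2 = -1/2*2 = -1)
f(m, W) = -4 + m
T(J) = -1
-140 + T(f(0, 3))*((49 - 79)*(K(-5) + l)) = -140 - (49 - 79)*(-5 + 17) = -140 - (-30)*12 = -140 - 1*(-360) = -140 + 360 = 220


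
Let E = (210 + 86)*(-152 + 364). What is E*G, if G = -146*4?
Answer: -36647168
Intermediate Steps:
E = 62752 (E = 296*212 = 62752)
G = -584
E*G = 62752*(-584) = -36647168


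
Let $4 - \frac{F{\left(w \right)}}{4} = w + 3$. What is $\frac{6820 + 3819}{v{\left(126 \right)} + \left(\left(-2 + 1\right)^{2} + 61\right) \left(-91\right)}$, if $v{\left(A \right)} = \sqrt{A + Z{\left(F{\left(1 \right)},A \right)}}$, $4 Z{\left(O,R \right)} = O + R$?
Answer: $- \frac{17150068}{9094859} - \frac{31917 \sqrt{70}}{63664013} \approx -1.8899$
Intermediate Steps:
$F{\left(w \right)} = 4 - 4 w$ ($F{\left(w \right)} = 16 - 4 \left(w + 3\right) = 16 - 4 \left(3 + w\right) = 16 - \left(12 + 4 w\right) = 4 - 4 w$)
$Z{\left(O,R \right)} = \frac{O}{4} + \frac{R}{4}$ ($Z{\left(O,R \right)} = \frac{O + R}{4} = \frac{O}{4} + \frac{R}{4}$)
$v{\left(A \right)} = \frac{\sqrt{5} \sqrt{A}}{2}$ ($v{\left(A \right)} = \sqrt{A + \left(\frac{4 - 4}{4} + \frac{A}{4}\right)} = \sqrt{A + \left(\frac{1}{4} \cdot 0 + \frac{A}{4}\right)} = \sqrt{A + \left(0 + \frac{A}{4}\right)} = \sqrt{A + \frac{A}{4}} = \sqrt{\frac{5 A}{4}} = \frac{\sqrt{5} \sqrt{A}}{2}$)
$\frac{6820 + 3819}{v{\left(126 \right)} + \left(\left(-2 + 1\right)^{2} + 61\right) \left(-91\right)} = \frac{6820 + 3819}{\frac{\sqrt{5} \sqrt{126}}{2} + \left(\left(-2 + 1\right)^{2} + 61\right) \left(-91\right)} = \frac{10639}{\frac{\sqrt{5} \cdot 3 \sqrt{14}}{2} + \left(\left(-1\right)^{2} + 61\right) \left(-91\right)} = \frac{10639}{\frac{3 \sqrt{70}}{2} + \left(1 + 61\right) \left(-91\right)} = \frac{10639}{\frac{3 \sqrt{70}}{2} + 62 \left(-91\right)} = \frac{10639}{\frac{3 \sqrt{70}}{2} - 5642} = \frac{10639}{-5642 + \frac{3 \sqrt{70}}{2}}$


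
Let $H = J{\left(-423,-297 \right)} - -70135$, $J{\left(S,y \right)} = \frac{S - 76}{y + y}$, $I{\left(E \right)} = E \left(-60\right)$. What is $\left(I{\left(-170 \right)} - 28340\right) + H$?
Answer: $\frac{30885529}{594} \approx 51996.0$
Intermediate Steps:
$I{\left(E \right)} = - 60 E$
$J{\left(S,y \right)} = \frac{-76 + S}{2 y}$
$H = \frac{41660689}{594}$ ($H = \frac{-76 - 423}{2 \left(-297\right)} - -70135 = \frac{1}{2} \left(- \frac{1}{297}\right) \left(-499\right) + 70135 = \frac{499}{594} + 70135 = \frac{41660689}{594} \approx 70136.0$)
$\left(I{\left(-170 \right)} - 28340\right) + H = \left(\left(-60\right) \left(-170\right) - 28340\right) + \frac{41660689}{594} = \left(10200 - 28340\right) + \frac{41660689}{594} = -18140 + \frac{41660689}{594} = \frac{30885529}{594}$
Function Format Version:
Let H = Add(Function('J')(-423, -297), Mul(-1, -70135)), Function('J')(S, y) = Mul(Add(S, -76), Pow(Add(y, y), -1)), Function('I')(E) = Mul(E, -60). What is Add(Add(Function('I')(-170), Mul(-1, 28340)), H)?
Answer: Rational(30885529, 594) ≈ 51996.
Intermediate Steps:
Function('I')(E) = Mul(-60, E)
Function('J')(S, y) = Mul(Rational(1, 2), Pow(y, -1), Add(-76, S)) (Function('J')(S, y) = Mul(Add(-76, S), Pow(Mul(2, y), -1)) = Mul(Add(-76, S), Mul(Rational(1, 2), Pow(y, -1))) = Mul(Rational(1, 2), Pow(y, -1), Add(-76, S)))
H = Rational(41660689, 594) (H = Add(Mul(Rational(1, 2), Pow(-297, -1), Add(-76, -423)), Mul(-1, -70135)) = Add(Mul(Rational(1, 2), Rational(-1, 297), -499), 70135) = Add(Rational(499, 594), 70135) = Rational(41660689, 594) ≈ 70136.)
Add(Add(Function('I')(-170), Mul(-1, 28340)), H) = Add(Add(Mul(-60, -170), Mul(-1, 28340)), Rational(41660689, 594)) = Add(Add(10200, -28340), Rational(41660689, 594)) = Add(-18140, Rational(41660689, 594)) = Rational(30885529, 594)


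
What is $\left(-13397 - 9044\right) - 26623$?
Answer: $-49064$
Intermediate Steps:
$\left(-13397 - 9044\right) - 26623 = -22441 - 26623 = -49064$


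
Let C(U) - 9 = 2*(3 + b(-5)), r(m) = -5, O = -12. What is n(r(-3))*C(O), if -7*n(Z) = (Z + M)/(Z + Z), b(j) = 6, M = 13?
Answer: 108/35 ≈ 3.0857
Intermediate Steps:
n(Z) = -(13 + Z)/(14*Z) (n(Z) = -(Z + 13)/(7*(Z + Z)) = -(13 + Z)/(7*(2*Z)) = -(13 + Z)*1/(2*Z)/7 = -(13 + Z)/(14*Z))
C(U) = 27 (C(U) = 9 + 2*(3 + 6) = 9 + 2*9 = 9 + 18 = 27)
n(r(-3))*C(O) = ((1/14)*(-13 - 1*(-5))/(-5))*27 = ((1/14)*(-⅕)*(-13 + 5))*27 = ((1/14)*(-⅕)*(-8))*27 = (4/35)*27 = 108/35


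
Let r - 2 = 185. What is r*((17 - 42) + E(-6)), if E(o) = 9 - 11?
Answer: -5049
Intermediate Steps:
r = 187 (r = 2 + 185 = 187)
E(o) = -2
r*((17 - 42) + E(-6)) = 187*((17 - 42) - 2) = 187*(-25 - 2) = 187*(-27) = -5049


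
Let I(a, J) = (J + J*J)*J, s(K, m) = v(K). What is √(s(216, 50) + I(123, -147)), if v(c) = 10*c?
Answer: 3*I*√350306 ≈ 1775.6*I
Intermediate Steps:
s(K, m) = 10*K
I(a, J) = J*(J + J²) (I(a, J) = (J + J²)*J = J*(J + J²))
√(s(216, 50) + I(123, -147)) = √(10*216 + (-147)²*(1 - 147)) = √(2160 + 21609*(-146)) = √(2160 - 3154914) = √(-3152754) = 3*I*√350306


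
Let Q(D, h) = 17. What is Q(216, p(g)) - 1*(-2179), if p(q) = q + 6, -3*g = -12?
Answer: 2196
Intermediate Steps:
g = 4 (g = -⅓*(-12) = 4)
p(q) = 6 + q
Q(216, p(g)) - 1*(-2179) = 17 - 1*(-2179) = 17 + 2179 = 2196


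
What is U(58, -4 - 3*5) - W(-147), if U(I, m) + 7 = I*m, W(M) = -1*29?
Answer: -1080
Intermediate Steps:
W(M) = -29
U(I, m) = -7 + I*m
U(58, -4 - 3*5) - W(-147) = (-7 + 58*(-4 - 3*5)) - 1*(-29) = (-7 + 58*(-4 - 15)) + 29 = (-7 + 58*(-19)) + 29 = (-7 - 1102) + 29 = -1109 + 29 = -1080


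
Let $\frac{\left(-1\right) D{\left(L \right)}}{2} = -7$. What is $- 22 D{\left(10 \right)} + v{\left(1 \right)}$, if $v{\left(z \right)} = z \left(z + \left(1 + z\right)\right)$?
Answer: $-305$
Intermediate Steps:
$v{\left(z \right)} = z \left(1 + 2 z\right)$
$D{\left(L \right)} = 14$ ($D{\left(L \right)} = \left(-2\right) \left(-7\right) = 14$)
$- 22 D{\left(10 \right)} + v{\left(1 \right)} = \left(-22\right) 14 + 1 \left(1 + 2 \cdot 1\right) = -308 + 1 \left(1 + 2\right) = -308 + 1 \cdot 3 = -308 + 3 = -305$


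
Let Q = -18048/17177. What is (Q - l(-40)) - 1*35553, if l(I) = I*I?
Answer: -638195129/17177 ≈ -37154.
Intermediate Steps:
Q = -18048/17177 (Q = -18048*1/17177 = -18048/17177 ≈ -1.0507)
l(I) = I²
(Q - l(-40)) - 1*35553 = (-18048/17177 - 1*(-40)²) - 1*35553 = (-18048/17177 - 1*1600) - 35553 = (-18048/17177 - 1600) - 35553 = -27501248/17177 - 35553 = -638195129/17177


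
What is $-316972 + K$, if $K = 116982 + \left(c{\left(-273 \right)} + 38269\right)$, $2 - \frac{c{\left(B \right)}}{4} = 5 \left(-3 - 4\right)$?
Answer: $-161573$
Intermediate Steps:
$c{\left(B \right)} = 148$ ($c{\left(B \right)} = 8 - 4 \cdot 5 \left(-3 - 4\right) = 8 - 4 \cdot 5 \left(-7\right) = 8 - -140 = 8 + 140 = 148$)
$K = 155399$ ($K = 116982 + \left(148 + 38269\right) = 116982 + 38417 = 155399$)
$-316972 + K = -316972 + 155399 = -161573$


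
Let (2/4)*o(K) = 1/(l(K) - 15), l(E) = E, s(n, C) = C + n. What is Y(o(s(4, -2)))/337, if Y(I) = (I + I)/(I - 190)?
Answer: 1/208266 ≈ 4.8015e-6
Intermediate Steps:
o(K) = 2/(-15 + K) (o(K) = 2/(K - 15) = 2/(-15 + K))
Y(I) = 2*I/(-190 + I) (Y(I) = (2*I)/(-190 + I) = 2*I/(-190 + I))
Y(o(s(4, -2)))/337 = (2*(2/(-15 + (-2 + 4)))/(-190 + 2/(-15 + (-2 + 4))))/337 = (2*(2/(-15 + 2))/(-190 + 2/(-15 + 2)))*(1/337) = (2*(2/(-13))/(-190 + 2/(-13)))*(1/337) = (2*(2*(-1/13))/(-190 + 2*(-1/13)))*(1/337) = (2*(-2/13)/(-190 - 2/13))*(1/337) = (2*(-2/13)/(-2472/13))*(1/337) = (2*(-2/13)*(-13/2472))*(1/337) = (1/618)*(1/337) = 1/208266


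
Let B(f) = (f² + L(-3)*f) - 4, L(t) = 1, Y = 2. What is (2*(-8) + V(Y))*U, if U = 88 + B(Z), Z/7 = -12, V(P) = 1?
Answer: -105840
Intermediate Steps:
Z = -84 (Z = 7*(-12) = -84)
B(f) = -4 + f + f² (B(f) = (f² + 1*f) - 4 = (f² + f) - 4 = (f + f²) - 4 = -4 + f + f²)
U = 7056 (U = 88 + (-4 - 84 + (-84)²) = 88 + (-4 - 84 + 7056) = 88 + 6968 = 7056)
(2*(-8) + V(Y))*U = (2*(-8) + 1)*7056 = (-16 + 1)*7056 = -15*7056 = -105840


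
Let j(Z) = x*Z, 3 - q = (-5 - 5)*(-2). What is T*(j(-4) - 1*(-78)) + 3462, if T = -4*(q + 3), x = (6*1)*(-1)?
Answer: 9174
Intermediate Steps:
q = -17 (q = 3 - (-5 - 5)*(-2) = 3 - (-10)*(-2) = 3 - 1*20 = 3 - 20 = -17)
x = -6 (x = 6*(-1) = -6)
j(Z) = -6*Z
T = 56 (T = -4*(-17 + 3) = -4*(-14) = 56)
T*(j(-4) - 1*(-78)) + 3462 = 56*(-6*(-4) - 1*(-78)) + 3462 = 56*(24 + 78) + 3462 = 56*102 + 3462 = 5712 + 3462 = 9174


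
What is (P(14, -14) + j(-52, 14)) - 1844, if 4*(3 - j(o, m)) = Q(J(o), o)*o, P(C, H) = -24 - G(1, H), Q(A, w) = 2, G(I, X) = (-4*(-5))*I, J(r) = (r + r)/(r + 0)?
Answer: -1859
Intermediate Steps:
J(r) = 2 (J(r) = (2*r)/r = 2)
G(I, X) = 20*I
P(C, H) = -44 (P(C, H) = -24 - 20 = -44)
j(o, m) = 3 - o/2
(P(14, -14) + j(-52, 14)) - 1844 = (-44 + (3 - 1/2*(-52))) - 1844 = (-44 + (3 + 26)) - 1844 = (-44 + 29) - 1844 = -15 - 1844 = -1859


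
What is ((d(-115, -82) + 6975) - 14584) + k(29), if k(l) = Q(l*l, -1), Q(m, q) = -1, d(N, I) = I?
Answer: -7692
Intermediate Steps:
k(l) = -1
((d(-115, -82) + 6975) - 14584) + k(29) = ((-82 + 6975) - 14584) - 1 = (6893 - 14584) - 1 = -7691 - 1 = -7692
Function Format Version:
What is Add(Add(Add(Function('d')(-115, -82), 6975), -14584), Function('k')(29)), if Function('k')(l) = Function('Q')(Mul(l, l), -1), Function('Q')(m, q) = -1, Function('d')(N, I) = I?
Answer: -7692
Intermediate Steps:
Function('k')(l) = -1
Add(Add(Add(Function('d')(-115, -82), 6975), -14584), Function('k')(29)) = Add(Add(Add(-82, 6975), -14584), -1) = Add(Add(6893, -14584), -1) = Add(-7691, -1) = -7692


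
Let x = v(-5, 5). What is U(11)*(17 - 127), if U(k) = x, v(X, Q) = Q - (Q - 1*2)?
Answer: -220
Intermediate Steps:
v(X, Q) = 2 (v(X, Q) = Q - (Q - 2) = Q - (-2 + Q) = Q + (2 - Q) = 2)
x = 2
U(k) = 2
U(11)*(17 - 127) = 2*(17 - 127) = 2*(-110) = -220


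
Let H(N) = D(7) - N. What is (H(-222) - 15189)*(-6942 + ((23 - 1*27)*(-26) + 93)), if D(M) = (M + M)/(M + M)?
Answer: 100945670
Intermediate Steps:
D(M) = 1 (D(M) = (2*M)/((2*M)) = (2*M)*(1/(2*M)) = 1)
H(N) = 1 - N
(H(-222) - 15189)*(-6942 + ((23 - 1*27)*(-26) + 93)) = ((1 - 1*(-222)) - 15189)*(-6942 + ((23 - 1*27)*(-26) + 93)) = ((1 + 222) - 15189)*(-6942 + ((23 - 27)*(-26) + 93)) = (223 - 15189)*(-6942 + (-4*(-26) + 93)) = -14966*(-6942 + (104 + 93)) = -14966*(-6942 + 197) = -14966*(-6745) = 100945670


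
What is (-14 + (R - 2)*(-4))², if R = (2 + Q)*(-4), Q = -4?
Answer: 1444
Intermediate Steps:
R = 8 (R = (2 - 4)*(-4) = -2*(-4) = 8)
(-14 + (R - 2)*(-4))² = (-14 + (8 - 2)*(-4))² = (-14 + 6*(-4))² = (-14 - 24)² = (-38)² = 1444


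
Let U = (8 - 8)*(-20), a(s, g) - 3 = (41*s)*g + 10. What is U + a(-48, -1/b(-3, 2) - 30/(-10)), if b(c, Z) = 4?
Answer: -5399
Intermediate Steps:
a(s, g) = 13 + 41*g*s (a(s, g) = 3 + ((41*s)*g + 10) = 3 + (41*g*s + 10) = 3 + (10 + 41*g*s) = 13 + 41*g*s)
U = 0 (U = 0*(-20) = 0)
U + a(-48, -1/b(-3, 2) - 30/(-10)) = 0 + (13 + 41*(-1/4 - 30/(-10))*(-48)) = 0 + (13 + 41*(-1*¼ - 30*(-⅒))*(-48)) = 0 + (13 + 41*(-¼ + 3)*(-48)) = 0 + (13 + 41*(11/4)*(-48)) = 0 + (13 - 5412) = 0 - 5399 = -5399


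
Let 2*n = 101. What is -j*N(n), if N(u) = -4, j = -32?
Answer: -128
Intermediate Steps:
n = 101/2 (n = (1/2)*101 = 101/2 ≈ 50.500)
-j*N(n) = -(-32)*(-4) = -1*128 = -128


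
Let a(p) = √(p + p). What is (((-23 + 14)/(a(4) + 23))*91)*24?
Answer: -452088/521 + 39312*√2/521 ≈ -761.02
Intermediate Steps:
a(p) = √2*√p (a(p) = √(2*p) = √2*√p)
(((-23 + 14)/(a(4) + 23))*91)*24 = (((-23 + 14)/(√2*√4 + 23))*91)*24 = (-9/(√2*2 + 23)*91)*24 = (-9/(2*√2 + 23)*91)*24 = (-9/(23 + 2*√2)*91)*24 = -819/(23 + 2*√2)*24 = -19656/(23 + 2*√2)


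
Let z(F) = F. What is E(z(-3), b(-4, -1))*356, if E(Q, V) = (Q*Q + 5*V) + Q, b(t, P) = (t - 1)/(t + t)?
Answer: 6497/2 ≈ 3248.5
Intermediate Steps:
b(t, P) = (-1 + t)/(2*t) (b(t, P) = (-1 + t)/((2*t)) = (-1 + t)*(1/(2*t)) = (-1 + t)/(2*t))
E(Q, V) = Q + Q² + 5*V (E(Q, V) = (Q² + 5*V) + Q = Q + Q² + 5*V)
E(z(-3), b(-4, -1))*356 = (-3 + (-3)² + 5*((½)*(-1 - 4)/(-4)))*356 = (-3 + 9 + 5*((½)*(-¼)*(-5)))*356 = (-3 + 9 + 5*(5/8))*356 = (-3 + 9 + 25/8)*356 = (73/8)*356 = 6497/2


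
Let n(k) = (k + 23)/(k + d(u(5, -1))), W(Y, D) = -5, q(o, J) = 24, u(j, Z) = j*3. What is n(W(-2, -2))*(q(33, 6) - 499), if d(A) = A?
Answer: -855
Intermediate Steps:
u(j, Z) = 3*j
n(k) = (23 + k)/(15 + k) (n(k) = (k + 23)/(k + 3*5) = (23 + k)/(k + 15) = (23 + k)/(15 + k))
n(W(-2, -2))*(q(33, 6) - 499) = ((23 - 5)/(15 - 5))*(24 - 499) = (18/10)*(-475) = ((⅒)*18)*(-475) = (9/5)*(-475) = -855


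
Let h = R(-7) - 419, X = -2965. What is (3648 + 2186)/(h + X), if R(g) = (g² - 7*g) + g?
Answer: -5834/3293 ≈ -1.7716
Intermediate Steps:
R(g) = g² - 6*g
h = -328 (h = -7*(-6 - 7) - 419 = -7*(-13) - 419 = 91 - 419 = -328)
(3648 + 2186)/(h + X) = (3648 + 2186)/(-328 - 2965) = 5834/(-3293) = 5834*(-1/3293) = -5834/3293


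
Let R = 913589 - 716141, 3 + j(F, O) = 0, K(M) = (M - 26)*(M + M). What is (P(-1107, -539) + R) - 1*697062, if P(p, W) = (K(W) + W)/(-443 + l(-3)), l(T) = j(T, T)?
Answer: -223436375/446 ≈ -5.0098e+5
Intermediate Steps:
K(M) = 2*M*(-26 + M) (K(M) = (-26 + M)*(2*M) = 2*M*(-26 + M))
j(F, O) = -3 (j(F, O) = -3 + 0 = -3)
l(T) = -3
R = 197448
P(p, W) = -W/446 - W*(-26 + W)/223 (P(p, W) = (2*W*(-26 + W) + W)/(-443 - 3) = (W + 2*W*(-26 + W))/(-446) = (W + 2*W*(-26 + W))*(-1/446) = -W/446 - W*(-26 + W)/223)
(P(-1107, -539) + R) - 1*697062 = ((1/446)*(-539)*(51 - 2*(-539)) + 197448) - 1*697062 = ((1/446)*(-539)*(51 + 1078) + 197448) - 697062 = ((1/446)*(-539)*1129 + 197448) - 697062 = (-608531/446 + 197448) - 697062 = 87453277/446 - 697062 = -223436375/446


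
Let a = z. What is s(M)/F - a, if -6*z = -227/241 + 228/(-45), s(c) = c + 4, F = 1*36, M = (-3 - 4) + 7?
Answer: -6437/7230 ≈ -0.89032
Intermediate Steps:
M = 0 (M = -7 + 7 = 0)
F = 36
s(c) = 4 + c
z = 21721/21690 (z = -(-227/241 + 228/(-45))/6 = -(-227*1/241 + 228*(-1/45))/6 = -(-227/241 - 76/15)/6 = -⅙*(-21721/3615) = 21721/21690 ≈ 1.0014)
a = 21721/21690 ≈ 1.0014
s(M)/F - a = (4 + 0)/36 - 1*21721/21690 = 4*(1/36) - 21721/21690 = ⅑ - 21721/21690 = -6437/7230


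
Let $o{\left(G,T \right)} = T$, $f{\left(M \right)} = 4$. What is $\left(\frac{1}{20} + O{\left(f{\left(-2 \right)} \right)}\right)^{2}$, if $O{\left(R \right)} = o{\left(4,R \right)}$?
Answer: $\frac{6561}{400} \approx 16.402$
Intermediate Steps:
$O{\left(R \right)} = R$
$\left(\frac{1}{20} + O{\left(f{\left(-2 \right)} \right)}\right)^{2} = \left(\frac{1}{20} + 4\right)^{2} = \left(\frac{81}{20}\right)^{2} = \frac{6561}{400}$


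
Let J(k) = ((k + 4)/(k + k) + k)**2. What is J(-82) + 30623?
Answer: 250598277/6724 ≈ 37269.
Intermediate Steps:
J(k) = (k + (4 + k)/(2*k))**2 (J(k) = ((4 + k)/((2*k)) + k)**2 = ((4 + k)*(1/(2*k)) + k)**2 = ((4 + k)/(2*k) + k)**2 = (k + (4 + k)/(2*k))**2)
J(-82) + 30623 = (1/4)*(4 - 82 + 2*(-82)**2)**2/(-82)**2 + 30623 = (1/4)*(1/6724)*(4 - 82 + 2*6724)**2 + 30623 = (1/4)*(1/6724)*(4 - 82 + 13448)**2 + 30623 = (1/4)*(1/6724)*13370**2 + 30623 = (1/4)*(1/6724)*178756900 + 30623 = 44689225/6724 + 30623 = 250598277/6724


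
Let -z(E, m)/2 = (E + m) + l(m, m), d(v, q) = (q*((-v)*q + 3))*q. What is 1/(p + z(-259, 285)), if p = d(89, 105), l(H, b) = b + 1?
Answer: -1/102996174 ≈ -9.7091e-9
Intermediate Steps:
l(H, b) = 1 + b
d(v, q) = q²*(3 - q*v) (d(v, q) = (q*(-q*v + 3))*q = (q*(3 - q*v))*q = q²*(3 - q*v))
p = -102995550 (p = 105²*(3 - 1*105*89) = 11025*(3 - 9345) = 11025*(-9342) = -102995550)
z(E, m) = -2 - 4*m - 2*E (z(E, m) = -2*((E + m) + (1 + m)) = -2*(1 + E + 2*m) = -2 - 4*m - 2*E)
1/(p + z(-259, 285)) = 1/(-102995550 + (-2 - 4*285 - 2*(-259))) = 1/(-102995550 + (-2 - 1140 + 518)) = 1/(-102995550 - 624) = 1/(-102996174) = -1/102996174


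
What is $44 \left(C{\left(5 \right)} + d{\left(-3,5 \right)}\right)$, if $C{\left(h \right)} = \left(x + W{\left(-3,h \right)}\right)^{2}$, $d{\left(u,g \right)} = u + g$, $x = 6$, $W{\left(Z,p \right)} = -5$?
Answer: $132$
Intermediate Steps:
$d{\left(u,g \right)} = g + u$
$C{\left(h \right)} = 1$ ($C{\left(h \right)} = \left(6 - 5\right)^{2} = 1^{2} = 1$)
$44 \left(C{\left(5 \right)} + d{\left(-3,5 \right)}\right) = 44 \left(1 + \left(5 - 3\right)\right) = 44 \left(1 + 2\right) = 44 \cdot 3 = 132$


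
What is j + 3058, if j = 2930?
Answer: 5988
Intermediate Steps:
j + 3058 = 2930 + 3058 = 5988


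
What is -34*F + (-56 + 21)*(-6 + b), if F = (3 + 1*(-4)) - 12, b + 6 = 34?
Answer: -328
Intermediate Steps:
b = 28 (b = -6 + 34 = 28)
F = -13 (F = (3 - 4) - 12 = -1 - 12 = -13)
-34*F + (-56 + 21)*(-6 + b) = -34*(-13) + (-56 + 21)*(-6 + 28) = 442 - 35*22 = 442 - 770 = -328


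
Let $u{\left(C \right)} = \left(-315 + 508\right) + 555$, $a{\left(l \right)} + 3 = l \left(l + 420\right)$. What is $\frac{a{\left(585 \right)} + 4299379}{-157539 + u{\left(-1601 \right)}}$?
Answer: $- \frac{4887301}{156791} \approx -31.171$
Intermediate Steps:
$a{\left(l \right)} = -3 + l \left(420 + l\right)$ ($a{\left(l \right)} = -3 + l \left(l + 420\right) = -3 + l \left(420 + l\right)$)
$u{\left(C \right)} = 748$ ($u{\left(C \right)} = 193 + 555 = 748$)
$\frac{a{\left(585 \right)} + 4299379}{-157539 + u{\left(-1601 \right)}} = \frac{\left(-3 + 585^{2} + 420 \cdot 585\right) + 4299379}{-157539 + 748} = \frac{\left(-3 + 342225 + 245700\right) + 4299379}{-156791} = \left(587922 + 4299379\right) \left(- \frac{1}{156791}\right) = 4887301 \left(- \frac{1}{156791}\right) = - \frac{4887301}{156791}$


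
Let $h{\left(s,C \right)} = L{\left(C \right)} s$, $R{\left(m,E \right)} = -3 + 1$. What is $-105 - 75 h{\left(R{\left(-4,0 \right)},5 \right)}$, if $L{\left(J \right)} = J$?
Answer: $645$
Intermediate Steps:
$R{\left(m,E \right)} = -2$
$h{\left(s,C \right)} = C s$
$-105 - 75 h{\left(R{\left(-4,0 \right)},5 \right)} = -105 - 75 \cdot 5 \left(-2\right) = -105 - -750 = -105 + 750 = 645$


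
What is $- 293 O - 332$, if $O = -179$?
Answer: $52115$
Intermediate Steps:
$- 293 O - 332 = \left(-293\right) \left(-179\right) - 332 = 52447 - 332 = 52115$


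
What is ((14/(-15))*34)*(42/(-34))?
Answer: 196/5 ≈ 39.200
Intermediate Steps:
((14/(-15))*34)*(42/(-34)) = ((14*(-1/15))*34)*(42*(-1/34)) = -14/15*34*(-21/17) = -476/15*(-21/17) = 196/5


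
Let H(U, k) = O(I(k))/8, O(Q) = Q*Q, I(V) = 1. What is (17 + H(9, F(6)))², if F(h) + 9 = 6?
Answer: 18769/64 ≈ 293.27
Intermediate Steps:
F(h) = -3 (F(h) = -9 + 6 = -3)
O(Q) = Q²
H(U, k) = ⅛ (H(U, k) = 1²/8 = 1*(⅛) = ⅛)
(17 + H(9, F(6)))² = (17 + ⅛)² = (137/8)² = 18769/64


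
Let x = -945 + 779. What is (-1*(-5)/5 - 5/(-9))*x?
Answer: -2324/9 ≈ -258.22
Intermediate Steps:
x = -166
(-1*(-5)/5 - 5/(-9))*x = (-1*(-5)/5 - 5/(-9))*(-166) = (5*(⅕) - 5*(-⅑))*(-166) = (1 + 5/9)*(-166) = (14/9)*(-166) = -2324/9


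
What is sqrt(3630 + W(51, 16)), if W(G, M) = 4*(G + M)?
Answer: sqrt(3898) ≈ 62.434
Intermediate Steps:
W(G, M) = 4*G + 4*M
sqrt(3630 + W(51, 16)) = sqrt(3630 + (4*51 + 4*16)) = sqrt(3630 + (204 + 64)) = sqrt(3630 + 268) = sqrt(3898)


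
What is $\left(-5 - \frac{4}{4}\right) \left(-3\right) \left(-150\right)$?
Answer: $-2700$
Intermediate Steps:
$\left(-5 - \frac{4}{4}\right) \left(-3\right) \left(-150\right) = \left(-5 + \left(\left(-4\right) \frac{1}{4} + 0\right)\right) \left(-3\right) \left(-150\right) = \left(-5 + \left(-1 + 0\right)\right) \left(-3\right) \left(-150\right) = \left(-5 - 1\right) \left(-3\right) \left(-150\right) = \left(-6\right) \left(-3\right) \left(-150\right) = 18 \left(-150\right) = -2700$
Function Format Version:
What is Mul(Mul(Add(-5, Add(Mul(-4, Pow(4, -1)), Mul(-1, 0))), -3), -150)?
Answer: -2700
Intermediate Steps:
Mul(Mul(Add(-5, Add(Mul(-4, Pow(4, -1)), Mul(-1, 0))), -3), -150) = Mul(Mul(Add(-5, Add(Mul(-4, Rational(1, 4)), 0)), -3), -150) = Mul(Mul(Add(-5, Add(-1, 0)), -3), -150) = Mul(Mul(Add(-5, -1), -3), -150) = Mul(Mul(-6, -3), -150) = Mul(18, -150) = -2700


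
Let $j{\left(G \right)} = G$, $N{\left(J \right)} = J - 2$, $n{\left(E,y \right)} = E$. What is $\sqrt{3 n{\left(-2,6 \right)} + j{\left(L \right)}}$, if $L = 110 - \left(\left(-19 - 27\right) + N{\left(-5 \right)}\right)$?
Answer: $\sqrt{157} \approx 12.53$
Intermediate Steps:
$N{\left(J \right)} = -2 + J$ ($N{\left(J \right)} = J - 2 = -2 + J$)
$L = 163$ ($L = 110 - \left(\left(-19 - 27\right) - 7\right) = 110 - \left(-46 - 7\right) = 110 - -53 = 110 + 53 = 163$)
$\sqrt{3 n{\left(-2,6 \right)} + j{\left(L \right)}} = \sqrt{3 \left(-2\right) + 163} = \sqrt{-6 + 163} = \sqrt{157}$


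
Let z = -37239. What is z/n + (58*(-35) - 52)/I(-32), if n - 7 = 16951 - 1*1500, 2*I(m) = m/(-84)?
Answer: -84500454/7729 ≈ -10933.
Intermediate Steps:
I(m) = -m/168 (I(m) = (m/(-84))/2 = (m*(-1/84))/2 = (-m/84)/2 = -m/168)
n = 15458 (n = 7 + (16951 - 1*1500) = 7 + (16951 - 1500) = 7 + 15451 = 15458)
z/n + (58*(-35) - 52)/I(-32) = -37239/15458 + (58*(-35) - 52)/((-1/168*(-32))) = -37239*1/15458 + (-2030 - 52)/(4/21) = -37239/15458 - 2082*21/4 = -37239/15458 - 21861/2 = -84500454/7729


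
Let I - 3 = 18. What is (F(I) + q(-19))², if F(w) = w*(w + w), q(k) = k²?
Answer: 1545049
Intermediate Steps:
I = 21 (I = 3 + 18 = 21)
F(w) = 2*w² (F(w) = w*(2*w) = 2*w²)
(F(I) + q(-19))² = (2*21² + (-19)²)² = (2*441 + 361)² = (882 + 361)² = 1243² = 1545049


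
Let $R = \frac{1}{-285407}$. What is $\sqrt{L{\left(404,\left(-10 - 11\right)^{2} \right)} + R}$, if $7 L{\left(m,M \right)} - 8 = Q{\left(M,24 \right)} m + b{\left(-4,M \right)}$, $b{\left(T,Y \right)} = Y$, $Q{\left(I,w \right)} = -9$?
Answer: $\frac{2 i \sqrt{454306924839621}}{1997849} \approx 21.337 i$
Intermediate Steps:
$L{\left(m,M \right)} = \frac{8}{7} - \frac{9 m}{7} + \frac{M}{7}$ ($L{\left(m,M \right)} = \frac{8}{7} + \frac{- 9 m + M}{7} = \frac{8}{7} + \frac{M - 9 m}{7} = \frac{8}{7} + \left(- \frac{9 m}{7} + \frac{M}{7}\right) = \frac{8}{7} - \frac{9 m}{7} + \frac{M}{7}$)
$R = - \frac{1}{285407} \approx -3.5038 \cdot 10^{-6}$
$\sqrt{L{\left(404,\left(-10 - 11\right)^{2} \right)} + R} = \sqrt{\left(\frac{8}{7} - \frac{3636}{7} + \frac{\left(-10 - 11\right)^{2}}{7}\right) - \frac{1}{285407}} = \sqrt{\left(\frac{8}{7} - \frac{3636}{7} + \frac{\left(-21\right)^{2}}{7}\right) - \frac{1}{285407}} = \sqrt{\left(\frac{8}{7} - \frac{3636}{7} + \frac{1}{7} \cdot 441\right) - \frac{1}{285407}} = \sqrt{\left(\frac{8}{7} - \frac{3636}{7} + 63\right) - \frac{1}{285407}} = \sqrt{- \frac{3187}{7} - \frac{1}{285407}} = \sqrt{- \frac{909592116}{1997849}} = \frac{2 i \sqrt{454306924839621}}{1997849}$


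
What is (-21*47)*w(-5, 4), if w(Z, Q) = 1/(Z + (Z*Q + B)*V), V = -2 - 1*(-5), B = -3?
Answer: 987/74 ≈ 13.338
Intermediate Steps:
V = 3 (V = -2 + 5 = 3)
w(Z, Q) = 1/(-9 + Z + 3*Q*Z) (w(Z, Q) = 1/(Z + (Z*Q - 3)*3) = 1/(Z + (Q*Z - 3)*3) = 1/(Z + (-3 + Q*Z)*3) = 1/(Z + (-9 + 3*Q*Z)) = 1/(-9 + Z + 3*Q*Z))
(-21*47)*w(-5, 4) = (-21*47)/(-9 - 5 + 3*4*(-5)) = -987/(-9 - 5 - 60) = -987/(-74) = -987*(-1/74) = 987/74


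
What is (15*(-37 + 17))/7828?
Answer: -75/1957 ≈ -0.038324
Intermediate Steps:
(15*(-37 + 17))/7828 = (15*(-20))*(1/7828) = -300*1/7828 = -75/1957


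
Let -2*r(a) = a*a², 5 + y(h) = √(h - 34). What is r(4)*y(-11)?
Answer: 160 - 96*I*√5 ≈ 160.0 - 214.66*I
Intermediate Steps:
y(h) = -5 + √(-34 + h) (y(h) = -5 + √(h - 34) = -5 + √(-34 + h))
r(a) = -a³/2 (r(a) = -a*a²/2 = -a³/2)
r(4)*y(-11) = (-½*4³)*(-5 + √(-34 - 11)) = (-½*64)*(-5 + √(-45)) = -32*(-5 + 3*I*√5) = 160 - 96*I*√5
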